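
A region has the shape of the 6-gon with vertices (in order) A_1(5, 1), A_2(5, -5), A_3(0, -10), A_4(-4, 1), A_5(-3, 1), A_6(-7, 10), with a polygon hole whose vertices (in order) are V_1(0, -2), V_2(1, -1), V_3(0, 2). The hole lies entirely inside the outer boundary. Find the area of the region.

Outer boundary:
Σ = (-30) + (-50) + (-40) + (-1) + (-23) + (-57) = -201
Area = |Σ|/2 = 100.5.
Hole:
Apply Gauss's area formula: 2A = Σ (x_i·y_{i+1} − x_{i+1}·y_i), indices taken mod 3.
Σ = (2) + (2) + (0) = 4
Area = |Σ|/2 = 2.
Net area = 100.5 − 2 = 98.5.

98.5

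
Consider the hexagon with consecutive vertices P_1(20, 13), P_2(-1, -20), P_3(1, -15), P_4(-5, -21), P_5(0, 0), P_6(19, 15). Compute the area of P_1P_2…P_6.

250.5

Apply Gauss's area formula: 2A = Σ (x_i·y_{i+1} − x_{i+1}·y_i), indices taken mod 6.
P_1→P_2: (20)(-20) − (-1)(13) = -387
P_2→P_3: (-1)(-15) − (1)(-20) = 35
P_3→P_4: (1)(-21) − (-5)(-15) = -96
P_4→P_5: (-5)(0) − (0)(-21) = 0
P_5→P_6: (0)(15) − (19)(0) = 0
P_6→P_1: (19)(13) − (20)(15) = -53
Σ = -501
Area = |Σ|/2 = 250.5.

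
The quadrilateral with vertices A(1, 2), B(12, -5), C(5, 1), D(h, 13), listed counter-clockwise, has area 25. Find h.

Write out the shoelace sum; only the two edges meeting at D involve h:
2·Area = [(5·13 − h·1) + (h·2 − 1·13)] + 8
       = 1·h + 60 = 50
⇒ h = -10.

-10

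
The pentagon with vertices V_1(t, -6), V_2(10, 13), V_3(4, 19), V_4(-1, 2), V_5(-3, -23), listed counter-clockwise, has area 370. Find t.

Write out the shoelace sum; only the two edges meeting at V_1 involve t:
2·Area = [((-3)·(-6) − t·(-23)) + (t·13 − 10·(-6))] + 194
       = 36·t + 272 = 740
⇒ t = 13.

13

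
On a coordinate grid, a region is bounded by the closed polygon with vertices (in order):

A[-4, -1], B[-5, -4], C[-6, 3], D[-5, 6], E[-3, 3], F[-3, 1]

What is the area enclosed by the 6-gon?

Apply Gauss's area formula: 2A = Σ (x_i·y_{i+1} − x_{i+1}·y_i), indices taken mod 6.
Σ = (11) + (-39) + (-21) + (3) + (6) + (7) = -33
Area = |Σ|/2 = 16.5.

16.5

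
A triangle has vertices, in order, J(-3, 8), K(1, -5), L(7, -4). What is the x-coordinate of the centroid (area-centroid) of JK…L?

5/3

Apply the shoelace (surveyor's) formula. First the cross-terms c_i = x_i·y_{i+1} − x_{i+1}·y_i:
  7, 31, 44  ⇒  2A = 82, A = 41.
Then Σ (x_i + x_{i+1})·c_i = 410, so x̄ = 410 / (6·41) = 5/3.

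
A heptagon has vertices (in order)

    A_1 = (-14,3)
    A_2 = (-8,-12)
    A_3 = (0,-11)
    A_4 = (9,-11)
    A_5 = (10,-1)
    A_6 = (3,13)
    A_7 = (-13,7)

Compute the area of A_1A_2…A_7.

431

Apply the shoelace (surveyor's) formula: 2A = Σ (x_i·y_{i+1} − x_{i+1}·y_i), indices taken mod 7.
Σ = (192) + (88) + (99) + (101) + (133) + (190) + (59) = 862
Area = |Σ|/2 = 431.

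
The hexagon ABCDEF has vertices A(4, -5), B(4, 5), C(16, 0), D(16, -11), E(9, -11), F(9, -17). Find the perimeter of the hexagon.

|AB| = √((0)² + (10)²) = √100 = 10
|BC| = √((12)² + (-5)²) = √169 = 13
|CD| = √((0)² + (-11)²) = √121 = 11
|DE| = √((-7)² + (0)²) = √49 = 7
|EF| = √((0)² + (-6)²) = √36 = 6
|FA| = √((-5)² + (12)²) = √169 = 13
Perimeter = 10 + 13 + 11 + 7 + 6 + 13 = 60.

60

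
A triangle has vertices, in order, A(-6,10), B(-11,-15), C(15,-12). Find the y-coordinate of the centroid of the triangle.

Apply the shoelace formula. First the cross-terms c_i = x_i·y_{i+1} − x_{i+1}·y_i:
  200, 357, 78  ⇒  2A = 635, A = 317.5.
Then Σ (y_i + y_{i+1})·c_i = -10795, so ȳ = -10795 / (6·317.5) = -17/3.

-17/3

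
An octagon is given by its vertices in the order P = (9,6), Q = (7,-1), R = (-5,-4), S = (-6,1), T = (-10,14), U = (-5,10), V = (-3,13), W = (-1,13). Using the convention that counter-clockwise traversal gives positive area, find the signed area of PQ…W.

Apply Gauss's area formula: 2A = Σ (x_i·y_{i+1} − x_{i+1}·y_i), indices taken mod 8.
Σ = (-51) + (-33) + (-29) + (-74) + (-30) + (-35) + (-26) + (-123) = -401
Signed area = Σ/2 = -200.5 (negative ⇒ clockwise traversal).

-200.5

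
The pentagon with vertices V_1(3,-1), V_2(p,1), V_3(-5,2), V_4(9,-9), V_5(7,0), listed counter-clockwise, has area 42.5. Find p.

The doubled signed area Σ (x_i y_{i+1} − x_{i+1} y_i) is linear in p.
With p=0 it equals 91; the coefficient of p is 3 (from the two edges through V_2).
So 3·p + 91 = 2·42.5 = 85 ⇒ p = -2.

-2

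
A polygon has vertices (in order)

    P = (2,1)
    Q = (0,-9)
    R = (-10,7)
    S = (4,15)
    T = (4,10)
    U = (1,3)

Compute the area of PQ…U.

154.5

Apply the shoelace (surveyor's) formula: 2A = Σ (x_i·y_{i+1} − x_{i+1}·y_i), indices taken mod 6.
Cross-terms: -18, -90, -178, -20, 2, -5  ⇒  Σ = -309
Area = |Σ|/2 = 154.5.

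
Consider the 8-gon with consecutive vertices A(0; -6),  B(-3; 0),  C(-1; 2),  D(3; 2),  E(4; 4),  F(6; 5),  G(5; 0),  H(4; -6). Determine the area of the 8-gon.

55.5

Apply the shoelace formula: 2A = Σ (x_i·y_{i+1} − x_{i+1}·y_i), indices taken mod 8.
Σ = (-18) + (-6) + (-8) + (4) + (-4) + (-25) + (-30) + (-24) = -111
Area = |Σ|/2 = 55.5.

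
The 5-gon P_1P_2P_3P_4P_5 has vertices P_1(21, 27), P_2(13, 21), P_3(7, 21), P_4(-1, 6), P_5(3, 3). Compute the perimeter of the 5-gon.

68

|P_1P_2| = √((-8)² + (-6)²) = √100 = 10
|P_2P_3| = √((-6)² + (0)²) = √36 = 6
|P_3P_4| = √((-8)² + (-15)²) = √289 = 17
|P_4P_5| = √((4)² + (-3)²) = √25 = 5
|P_5P_1| = √((18)² + (24)²) = √900 = 30
Perimeter = 10 + 6 + 17 + 5 + 30 = 68.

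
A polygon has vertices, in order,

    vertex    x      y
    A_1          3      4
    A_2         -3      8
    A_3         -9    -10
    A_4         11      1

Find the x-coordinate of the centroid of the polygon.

Apply the surveyor's formula. First the cross-terms c_i = x_i·y_{i+1} − x_{i+1}·y_i:
  36, 102, 101, 41  ⇒  2A = 280, A = 140.
Then Σ (x_i + x_{i+1})·c_i = -448, so x̄ = -448 / (6·140) = -8/15.

-8/15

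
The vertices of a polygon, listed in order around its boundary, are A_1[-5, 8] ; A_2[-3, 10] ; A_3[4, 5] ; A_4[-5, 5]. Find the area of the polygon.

25.5

Σ = (-26) + (-55) + (45) + (-15) = -51
Area = |Σ|/2 = 25.5.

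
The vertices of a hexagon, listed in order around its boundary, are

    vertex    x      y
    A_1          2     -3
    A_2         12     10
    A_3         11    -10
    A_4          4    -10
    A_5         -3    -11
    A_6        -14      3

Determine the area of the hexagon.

222.5

Apply the shoelace (surveyor's) formula: 2A = Σ (x_i·y_{i+1} − x_{i+1}·y_i), indices taken mod 6.
Cross-terms: 56, -230, -70, -74, -163, 36  ⇒  Σ = -445
Area = |Σ|/2 = 222.5.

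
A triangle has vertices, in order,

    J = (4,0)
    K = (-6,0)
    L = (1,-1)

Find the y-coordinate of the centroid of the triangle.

Apply the surveyor's formula. First the cross-terms c_i = x_i·y_{i+1} − x_{i+1}·y_i:
  0, 6, 4  ⇒  2A = 10, A = 5.
Then Σ (y_i + y_{i+1})·c_i = -10, so ȳ = -10 / (6·5) = -1/3.

-1/3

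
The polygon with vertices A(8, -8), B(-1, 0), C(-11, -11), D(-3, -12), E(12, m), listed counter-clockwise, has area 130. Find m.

-10

The doubled signed area Σ (x_i y_{i+1} − x_{i+1} y_i) is linear in m.
With m=0 it equals 150; the coefficient of m is -11 (from the two edges through E).
So -11·m + 150 = 2·130 = 260 ⇒ m = -10.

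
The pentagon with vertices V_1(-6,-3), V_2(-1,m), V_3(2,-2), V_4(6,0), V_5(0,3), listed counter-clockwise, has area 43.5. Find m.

Write out the shoelace sum; only the two edges meeting at V_2 involve m:
2·Area = [((-6)·m − (-1)·(-3)) + ((-1)·(-2) − 2·m)] + 48
       = -8·m + 47 = 87
⇒ m = -5.

-5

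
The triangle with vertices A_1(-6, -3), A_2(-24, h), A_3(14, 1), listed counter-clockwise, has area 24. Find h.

Write out the shoelace sum; only the two edges meeting at A_2 involve h:
2·Area = [((-6)·h − (-24)·(-3)) + ((-24)·1 − 14·h)] + -36
       = -20·h + -132 = 48
⇒ h = -9.

-9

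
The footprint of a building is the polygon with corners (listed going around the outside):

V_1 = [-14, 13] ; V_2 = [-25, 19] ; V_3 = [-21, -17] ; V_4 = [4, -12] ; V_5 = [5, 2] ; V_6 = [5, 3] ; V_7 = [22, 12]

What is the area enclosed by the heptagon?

862

Apply Gauss's area formula: 2A = Σ (x_i·y_{i+1} − x_{i+1}·y_i), indices taken mod 7.
Σ = (59) + (824) + (320) + (68) + (5) + (-6) + (454) = 1724
Area = |Σ|/2 = 862.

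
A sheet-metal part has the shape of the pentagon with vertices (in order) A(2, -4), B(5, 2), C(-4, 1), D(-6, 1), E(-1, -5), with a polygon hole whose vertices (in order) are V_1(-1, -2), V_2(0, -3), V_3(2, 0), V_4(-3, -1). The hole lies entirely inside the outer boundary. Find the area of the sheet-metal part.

Outer boundary:
Apply the shoelace (surveyor's) formula: 2A = Σ (x_i·y_{i+1} − x_{i+1}·y_i), indices taken mod 5.
A→B: (2)(2) − (5)(-4) = 24
B→C: (5)(1) − (-4)(2) = 13
C→D: (-4)(1) − (-6)(1) = 2
D→E: (-6)(-5) − (-1)(1) = 31
E→A: (-1)(-4) − (2)(-5) = 14
Σ = 84
Area = |Σ|/2 = 42.
Hole:
Σ = (3) + (6) + (-2) + (5) = 12
Area = |Σ|/2 = 6.
Net area = 42 − 6 = 36.

36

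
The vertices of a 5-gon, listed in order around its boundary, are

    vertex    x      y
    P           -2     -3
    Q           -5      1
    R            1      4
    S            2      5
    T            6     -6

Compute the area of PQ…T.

56.5

Apply Gauss's area formula: 2A = Σ (x_i·y_{i+1} − x_{i+1}·y_i), indices taken mod 5.
Cross-terms: -17, -21, -3, -42, -30  ⇒  Σ = -113
Area = |Σ|/2 = 56.5.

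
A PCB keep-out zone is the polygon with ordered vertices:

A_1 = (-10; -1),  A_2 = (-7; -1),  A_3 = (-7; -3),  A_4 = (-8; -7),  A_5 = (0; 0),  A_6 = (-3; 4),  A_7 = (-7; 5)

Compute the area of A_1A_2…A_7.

56

Apply the shoelace (surveyor's) formula: 2A = Σ (x_i·y_{i+1} − x_{i+1}·y_i), indices taken mod 7.
Cross-terms: 3, 14, 25, 0, 0, 13, 57  ⇒  Σ = 112
Area = |Σ|/2 = 56.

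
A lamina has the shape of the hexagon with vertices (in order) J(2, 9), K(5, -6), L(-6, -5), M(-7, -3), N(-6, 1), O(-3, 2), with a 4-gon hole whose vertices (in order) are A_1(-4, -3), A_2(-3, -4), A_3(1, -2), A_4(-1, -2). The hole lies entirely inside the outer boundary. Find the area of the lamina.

Outer boundary:
J→K: (2)(-6) − (5)(9) = -57
K→L: (5)(-5) − (-6)(-6) = -61
L→M: (-6)(-3) − (-7)(-5) = -17
M→N: (-7)(1) − (-6)(-3) = -25
N→O: (-6)(2) − (-3)(1) = -9
O→J: (-3)(9) − (2)(2) = -31
Σ = -200
Area = |Σ|/2 = 100.
Hole:
Apply the shoelace formula: 2A = Σ (x_i·y_{i+1} − x_{i+1}·y_i), indices taken mod 4.
Σ = (7) + (10) + (-4) + (-5) = 8
Area = |Σ|/2 = 4.
Net area = 100 − 4 = 96.

96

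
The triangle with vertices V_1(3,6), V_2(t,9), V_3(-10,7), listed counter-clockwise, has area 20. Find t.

4

Write out the shoelace sum; only the two edges meeting at V_2 involve t:
2·Area = [(3·9 − t·6) + (t·7 − (-10)·9)] + -81
       = 1·t + 36 = 40
⇒ t = 4.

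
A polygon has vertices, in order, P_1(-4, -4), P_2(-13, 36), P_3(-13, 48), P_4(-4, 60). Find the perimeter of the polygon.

132

|P_1P_2| = √((-9)² + (40)²) = √1681 = 41
|P_2P_3| = √((0)² + (12)²) = √144 = 12
|P_3P_4| = √((9)² + (12)²) = √225 = 15
|P_4P_1| = √((0)² + (-64)²) = √4096 = 64
Perimeter = 41 + 12 + 15 + 64 = 132.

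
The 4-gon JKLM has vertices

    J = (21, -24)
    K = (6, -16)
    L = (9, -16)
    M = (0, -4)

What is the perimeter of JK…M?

|JK| = √((-15)² + (8)²) = √289 = 17
|KL| = √((3)² + (0)²) = √9 = 3
|LM| = √((-9)² + (12)²) = √225 = 15
|MJ| = √((21)² + (-20)²) = √841 = 29
Perimeter = 17 + 3 + 15 + 29 = 64.

64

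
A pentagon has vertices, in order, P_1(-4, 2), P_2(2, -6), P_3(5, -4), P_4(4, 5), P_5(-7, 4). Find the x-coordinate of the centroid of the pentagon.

Apply the shoelace (surveyor's) formula. First the cross-terms c_i = x_i·y_{i+1} − x_{i+1}·y_i:
  20, 22, 41, 51, 2  ⇒  2A = 136, A = 68.
Then Σ (x_i + x_{i+1})·c_i = 308, so x̄ = 308 / (6·68) = 77/102.

77/102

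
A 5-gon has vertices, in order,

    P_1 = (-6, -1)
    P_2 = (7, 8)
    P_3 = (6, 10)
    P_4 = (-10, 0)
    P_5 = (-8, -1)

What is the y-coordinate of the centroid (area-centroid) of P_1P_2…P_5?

Apply the surveyor's formula. First the cross-terms c_i = x_i·y_{i+1} − x_{i+1}·y_i:
  -41, 22, 100, 10, 2  ⇒  2A = 93, A = 46.5.
Then Σ (y_i + y_{i+1})·c_i = 1095, so ȳ = 1095 / (6·46.5) = 365/93.

365/93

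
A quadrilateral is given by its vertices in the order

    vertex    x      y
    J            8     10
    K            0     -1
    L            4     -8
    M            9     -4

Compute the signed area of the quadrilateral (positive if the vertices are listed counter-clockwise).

87

Apply the surveyor's formula: 2A = Σ (x_i·y_{i+1} − x_{i+1}·y_i), indices taken mod 4.
J→K: (8)(-1) − (0)(10) = -8
K→L: (0)(-8) − (4)(-1) = 4
L→M: (4)(-4) − (9)(-8) = 56
M→J: (9)(10) − (8)(-4) = 122
Σ = 174
Signed area = Σ/2 = 87 (positive ⇒ counter-clockwise traversal).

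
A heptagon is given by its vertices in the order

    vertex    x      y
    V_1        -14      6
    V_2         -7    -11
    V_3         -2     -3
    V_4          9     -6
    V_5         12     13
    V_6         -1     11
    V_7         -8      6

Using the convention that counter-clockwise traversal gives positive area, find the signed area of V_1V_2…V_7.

Cross-terms: 196, -1, 39, 189, 145, 82, 36  ⇒  Σ = 686
Signed area = Σ/2 = 343 (positive ⇒ counter-clockwise traversal).

343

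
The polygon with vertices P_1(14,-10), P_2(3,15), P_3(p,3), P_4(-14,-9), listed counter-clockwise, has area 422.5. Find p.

-12

The doubled signed area Σ (x_i y_{i+1} − x_{i+1} y_i) is linear in p.
With p=0 it equals 557; the coefficient of p is -24 (from the two edges through P_3).
So -24·p + 557 = 2·422.5 = 845 ⇒ p = -12.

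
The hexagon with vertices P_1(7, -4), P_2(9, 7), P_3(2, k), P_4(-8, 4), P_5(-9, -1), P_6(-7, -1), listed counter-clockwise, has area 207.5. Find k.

The doubled signed area Σ (x_i y_{i+1} − x_{i+1} y_i) is linear in k.
With k=0 it equals 160; the coefficient of k is 17 (from the two edges through P_3).
So 17·k + 160 = 2·207.5 = 415 ⇒ k = 15.

15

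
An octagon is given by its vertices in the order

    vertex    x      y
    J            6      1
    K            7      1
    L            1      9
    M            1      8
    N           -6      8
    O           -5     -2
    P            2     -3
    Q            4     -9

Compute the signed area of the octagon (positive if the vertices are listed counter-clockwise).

Apply the shoelace (surveyor's) formula: 2A = Σ (x_i·y_{i+1} − x_{i+1}·y_i), indices taken mod 8.
J→K: (6)(1) − (7)(1) = -1
K→L: (7)(9) − (1)(1) = 62
L→M: (1)(8) − (1)(9) = -1
M→N: (1)(8) − (-6)(8) = 56
N→O: (-6)(-2) − (-5)(8) = 52
O→P: (-5)(-3) − (2)(-2) = 19
P→Q: (2)(-9) − (4)(-3) = -6
Q→J: (4)(1) − (6)(-9) = 58
Σ = 239
Signed area = Σ/2 = 119.5 (positive ⇒ counter-clockwise traversal).

119.5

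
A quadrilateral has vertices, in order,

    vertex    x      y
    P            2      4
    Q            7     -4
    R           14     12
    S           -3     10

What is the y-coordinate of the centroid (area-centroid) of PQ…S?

Apply the shoelace formula. First the cross-terms c_i = x_i·y_{i+1} − x_{i+1}·y_i:
  -36, 140, 176, -32  ⇒  2A = 248, A = 124.
Then Σ (y_i + y_{i+1})·c_i = 4544, so ȳ = 4544 / (6·124) = 568/93.

568/93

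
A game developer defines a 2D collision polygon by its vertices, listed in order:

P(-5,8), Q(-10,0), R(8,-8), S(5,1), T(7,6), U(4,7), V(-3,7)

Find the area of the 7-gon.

Apply Gauss's area formula: 2A = Σ (x_i·y_{i+1} − x_{i+1}·y_i), indices taken mod 7.
Σ = (80) + (80) + (48) + (23) + (25) + (49) + (11) = 316
Area = |Σ|/2 = 158.

158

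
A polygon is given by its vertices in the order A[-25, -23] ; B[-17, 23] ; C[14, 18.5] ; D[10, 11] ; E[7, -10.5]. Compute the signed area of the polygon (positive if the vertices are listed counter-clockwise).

-1119.5

Apply Gauss's area formula: 2A = Σ (x_i·y_{i+1} − x_{i+1}·y_i), indices taken mod 5.
Σ = (-966) + (-636.5) + (-31) + (-182) + (-423.5) = -2239
Signed area = Σ/2 = -1119.5 (negative ⇒ clockwise traversal).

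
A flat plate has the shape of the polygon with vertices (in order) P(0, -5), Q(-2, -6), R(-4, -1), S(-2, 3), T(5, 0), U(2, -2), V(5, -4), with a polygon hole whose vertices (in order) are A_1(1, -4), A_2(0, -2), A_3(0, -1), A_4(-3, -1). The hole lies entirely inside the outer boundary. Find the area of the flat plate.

43

Outer boundary:
Apply Gauss's area formula: 2A = Σ (x_i·y_{i+1} − x_{i+1}·y_i), indices taken mod 7.
Σ = (-10) + (-22) + (-14) + (-15) + (-10) + (2) + (-25) = -94
Area = |Σ|/2 = 47.
Hole:
A_1→A_2: (1)(-2) − (0)(-4) = -2
A_2→A_3: (0)(-1) − (0)(-2) = 0
A_3→A_4: (0)(-1) − (-3)(-1) = -3
A_4→A_1: (-3)(-4) − (1)(-1) = 13
Σ = 8
Area = |Σ|/2 = 4.
Net area = 47 − 4 = 43.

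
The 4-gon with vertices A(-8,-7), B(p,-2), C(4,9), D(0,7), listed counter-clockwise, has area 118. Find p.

The doubled signed area Σ (x_i y_{i+1} − x_{i+1} y_i) is linear in p.
With p=0 it equals 108; the coefficient of p is 16 (from the two edges through B).
So 16·p + 108 = 2·118 = 236 ⇒ p = 8.

8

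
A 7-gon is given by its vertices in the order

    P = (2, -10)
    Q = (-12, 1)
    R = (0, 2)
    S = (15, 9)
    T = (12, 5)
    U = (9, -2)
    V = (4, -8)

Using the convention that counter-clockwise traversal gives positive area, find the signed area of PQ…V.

-181

Apply the shoelace formula: 2A = Σ (x_i·y_{i+1} − x_{i+1}·y_i), indices taken mod 7.
P→Q: (2)(1) − (-12)(-10) = -118
Q→R: (-12)(2) − (0)(1) = -24
R→S: (0)(9) − (15)(2) = -30
S→T: (15)(5) − (12)(9) = -33
T→U: (12)(-2) − (9)(5) = -69
U→V: (9)(-8) − (4)(-2) = -64
V→P: (4)(-10) − (2)(-8) = -24
Σ = -362
Signed area = Σ/2 = -181 (negative ⇒ clockwise traversal).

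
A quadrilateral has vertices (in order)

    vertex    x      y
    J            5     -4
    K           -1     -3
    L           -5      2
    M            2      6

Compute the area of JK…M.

Apply the surveyor's formula: 2A = Σ (x_i·y_{i+1} − x_{i+1}·y_i), indices taken mod 4.
Σ = (-19) + (-17) + (-34) + (-38) = -108
Area = |Σ|/2 = 54.

54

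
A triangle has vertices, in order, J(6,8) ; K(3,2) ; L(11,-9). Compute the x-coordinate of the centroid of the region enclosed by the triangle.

Apply the shoelace formula. First the cross-terms c_i = x_i·y_{i+1} − x_{i+1}·y_i:
  -12, -49, 142  ⇒  2A = 81, A = 40.5.
Then Σ (x_i + x_{i+1})·c_i = 1620, so x̄ = 1620 / (6·40.5) = 20/3.

20/3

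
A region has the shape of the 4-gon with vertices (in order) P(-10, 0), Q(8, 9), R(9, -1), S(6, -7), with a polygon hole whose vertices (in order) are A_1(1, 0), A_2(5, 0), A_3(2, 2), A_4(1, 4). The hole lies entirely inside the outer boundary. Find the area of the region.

147

Outer boundary:
P→Q: (-10)(9) − (8)(0) = -90
Q→R: (8)(-1) − (9)(9) = -89
R→S: (9)(-7) − (6)(-1) = -57
S→P: (6)(0) − (-10)(-7) = -70
Σ = -306
Area = |Σ|/2 = 153.
Hole:
Σ = (0) + (10) + (6) + (-4) = 12
Area = |Σ|/2 = 6.
Net area = 153 − 6 = 147.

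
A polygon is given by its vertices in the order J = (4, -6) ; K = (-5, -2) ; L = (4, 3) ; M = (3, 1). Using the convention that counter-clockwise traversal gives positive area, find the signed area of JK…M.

Apply the shoelace (surveyor's) formula: 2A = Σ (x_i·y_{i+1} − x_{i+1}·y_i), indices taken mod 4.
Σ = (-38) + (-7) + (-5) + (-22) = -72
Signed area = Σ/2 = -36 (negative ⇒ clockwise traversal).

-36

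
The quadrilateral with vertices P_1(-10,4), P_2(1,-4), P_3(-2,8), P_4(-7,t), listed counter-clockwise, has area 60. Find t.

The doubled signed area Σ (x_i y_{i+1} − x_{i+1} y_i) is linear in t.
With t=0 it equals 64; the coefficient of t is 8 (from the two edges through P_4).
So 8·t + 64 = 2·60 = 120 ⇒ t = 7.

7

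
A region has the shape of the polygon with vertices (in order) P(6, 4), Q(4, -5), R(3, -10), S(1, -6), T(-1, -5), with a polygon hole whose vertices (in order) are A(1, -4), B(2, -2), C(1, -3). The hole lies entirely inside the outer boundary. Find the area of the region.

Outer boundary:
Cross-terms: -46, -25, -8, -11, 26  ⇒  Σ = -64
Area = |Σ|/2 = 32.
Hole:
Σ = (6) + (-4) + (-1) = 1
Area = |Σ|/2 = 0.5.
Net area = 32 − 0.5 = 31.5.

31.5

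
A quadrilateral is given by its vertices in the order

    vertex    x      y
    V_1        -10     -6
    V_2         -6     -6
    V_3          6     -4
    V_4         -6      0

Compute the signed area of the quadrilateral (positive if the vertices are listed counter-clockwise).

V_1→V_2: (-10)(-6) − (-6)(-6) = 24
V_2→V_3: (-6)(-4) − (6)(-6) = 60
V_3→V_4: (6)(0) − (-6)(-4) = -24
V_4→V_1: (-6)(-6) − (-10)(0) = 36
Σ = 96
Signed area = Σ/2 = 48 (positive ⇒ counter-clockwise traversal).

48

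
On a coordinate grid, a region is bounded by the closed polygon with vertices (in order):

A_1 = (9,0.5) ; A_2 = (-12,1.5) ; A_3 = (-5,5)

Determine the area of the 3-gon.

40.25

Apply the shoelace (surveyor's) formula: 2A = Σ (x_i·y_{i+1} − x_{i+1}·y_i), indices taken mod 3.
Σ = (19.5) + (-52.5) + (-47.5) = -80.5
Area = |Σ|/2 = 40.25.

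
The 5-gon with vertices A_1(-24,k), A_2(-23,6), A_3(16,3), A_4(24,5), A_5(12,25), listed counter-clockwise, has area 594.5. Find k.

10

Write out the shoelace sum; only the two edges meeting at A_1 involve k:
2·Area = [(12·k − (-24)·25) + ((-24)·6 − (-23)·k)] + 383
       = 35·k + 839 = 1189
⇒ k = 10.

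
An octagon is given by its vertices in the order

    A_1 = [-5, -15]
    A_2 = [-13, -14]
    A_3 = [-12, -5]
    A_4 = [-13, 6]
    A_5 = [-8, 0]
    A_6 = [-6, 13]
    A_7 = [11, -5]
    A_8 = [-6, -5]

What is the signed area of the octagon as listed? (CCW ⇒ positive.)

-277

A_1→A_2: (-5)(-14) − (-13)(-15) = -125
A_2→A_3: (-13)(-5) − (-12)(-14) = -103
A_3→A_4: (-12)(6) − (-13)(-5) = -137
A_4→A_5: (-13)(0) − (-8)(6) = 48
A_5→A_6: (-8)(13) − (-6)(0) = -104
A_6→A_7: (-6)(-5) − (11)(13) = -113
A_7→A_8: (11)(-5) − (-6)(-5) = -85
A_8→A_1: (-6)(-15) − (-5)(-5) = 65
Σ = -554
Signed area = Σ/2 = -277 (negative ⇒ clockwise traversal).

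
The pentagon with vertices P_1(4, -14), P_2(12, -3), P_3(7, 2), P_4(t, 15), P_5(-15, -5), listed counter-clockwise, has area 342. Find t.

The doubled signed area Σ (x_i y_{i+1} − x_{i+1} y_i) is linear in t.
With t=0 it equals 761; the coefficient of t is -7 (from the two edges through P_4).
So -7·t + 761 = 2·342 = 684 ⇒ t = 11.

11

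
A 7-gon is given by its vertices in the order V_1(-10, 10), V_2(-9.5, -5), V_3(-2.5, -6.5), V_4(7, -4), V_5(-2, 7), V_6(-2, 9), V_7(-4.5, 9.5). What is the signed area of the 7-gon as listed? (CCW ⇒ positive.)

179.125

Apply Gauss's area formula: 2A = Σ (x_i·y_{i+1} − x_{i+1}·y_i), indices taken mod 7.
Σ = (145) + (49.25) + (55.5) + (41) + (-4) + (21.5) + (50) = 358.25
Signed area = Σ/2 = 179.125 (positive ⇒ counter-clockwise traversal).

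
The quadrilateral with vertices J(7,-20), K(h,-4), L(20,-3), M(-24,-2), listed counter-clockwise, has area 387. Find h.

20

The doubled signed area Σ (x_i y_{i+1} − x_{i+1} y_i) is linear in h.
With h=0 it equals 434; the coefficient of h is 17 (from the two edges through K).
So 17·h + 434 = 2·387 = 774 ⇒ h = 20.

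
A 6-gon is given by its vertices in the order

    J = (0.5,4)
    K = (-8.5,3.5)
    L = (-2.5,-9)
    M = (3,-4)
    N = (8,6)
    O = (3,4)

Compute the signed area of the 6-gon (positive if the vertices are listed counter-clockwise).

Apply the surveyor's formula: 2A = Σ (x_i·y_{i+1} − x_{i+1}·y_i), indices taken mod 6.
Cross-terms: 35.75, 85.25, 37, 50, 14, 10  ⇒  Σ = 232
Signed area = Σ/2 = 116 (positive ⇒ counter-clockwise traversal).

116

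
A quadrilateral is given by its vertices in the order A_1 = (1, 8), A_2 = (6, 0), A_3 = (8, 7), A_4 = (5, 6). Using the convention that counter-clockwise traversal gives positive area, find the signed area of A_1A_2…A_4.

20.5

Σ = (-48) + (42) + (13) + (34) = 41
Signed area = Σ/2 = 20.5 (positive ⇒ counter-clockwise traversal).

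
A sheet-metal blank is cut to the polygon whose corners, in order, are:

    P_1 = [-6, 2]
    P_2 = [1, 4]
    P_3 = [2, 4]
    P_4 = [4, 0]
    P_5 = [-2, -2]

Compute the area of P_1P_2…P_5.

35

Σ = (-26) + (-4) + (-16) + (-8) + (-16) = -70
Area = |Σ|/2 = 35.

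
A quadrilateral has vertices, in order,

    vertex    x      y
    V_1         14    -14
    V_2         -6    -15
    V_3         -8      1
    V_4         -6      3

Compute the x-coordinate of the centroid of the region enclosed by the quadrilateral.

Apply the shoelace formula. First the cross-terms c_i = x_i·y_{i+1} − x_{i+1}·y_i:
  -294, -126, -18, 42  ⇒  2A = -396, A = -198.
Then Σ (x_i + x_{i+1})·c_i = 0, so x̄ = 0 / (6·(-198)) = 0.

0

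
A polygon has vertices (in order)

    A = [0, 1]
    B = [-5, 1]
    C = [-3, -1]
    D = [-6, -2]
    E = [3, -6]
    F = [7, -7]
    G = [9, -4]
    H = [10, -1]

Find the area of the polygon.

76

Apply the shoelace formula: 2A = Σ (x_i·y_{i+1} − x_{i+1}·y_i), indices taken mod 8.
A→B: (0)(1) − (-5)(1) = 5
B→C: (-5)(-1) − (-3)(1) = 8
C→D: (-3)(-2) − (-6)(-1) = 0
D→E: (-6)(-6) − (3)(-2) = 42
E→F: (3)(-7) − (7)(-6) = 21
F→G: (7)(-4) − (9)(-7) = 35
G→H: (9)(-1) − (10)(-4) = 31
H→A: (10)(1) − (0)(-1) = 10
Σ = 152
Area = |Σ|/2 = 76.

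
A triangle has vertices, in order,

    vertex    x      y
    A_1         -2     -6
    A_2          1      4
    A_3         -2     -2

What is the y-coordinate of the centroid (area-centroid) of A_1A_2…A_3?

Apply the shoelace formula. First the cross-terms c_i = x_i·y_{i+1} − x_{i+1}·y_i:
  -2, 6, 8  ⇒  2A = 12, A = 6.
Then Σ (y_i + y_{i+1})·c_i = -48, so ȳ = -48 / (6·6) = -4/3.

-4/3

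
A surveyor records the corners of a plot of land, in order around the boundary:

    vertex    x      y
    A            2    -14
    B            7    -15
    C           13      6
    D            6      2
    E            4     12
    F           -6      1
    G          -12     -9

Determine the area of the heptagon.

Apply the shoelace (surveyor's) formula: 2A = Σ (x_i·y_{i+1} − x_{i+1}·y_i), indices taken mod 7.
A→B: (2)(-15) − (7)(-14) = 68
B→C: (7)(6) − (13)(-15) = 237
C→D: (13)(2) − (6)(6) = -10
D→E: (6)(12) − (4)(2) = 64
E→F: (4)(1) − (-6)(12) = 76
F→G: (-6)(-9) − (-12)(1) = 66
G→A: (-12)(-14) − (2)(-9) = 186
Σ = 687
Area = |Σ|/2 = 343.5.

343.5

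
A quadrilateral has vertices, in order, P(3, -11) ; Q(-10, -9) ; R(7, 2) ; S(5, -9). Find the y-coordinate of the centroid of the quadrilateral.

Apply the shoelace formula. First the cross-terms c_i = x_i·y_{i+1} − x_{i+1}·y_i:
  -137, 43, -73, -28  ⇒  2A = -195, A = -97.5.
Then Σ (y_i + y_{i+1})·c_i = 3510, so ȳ = 3510 / (6·(-97.5)) = -6.

-6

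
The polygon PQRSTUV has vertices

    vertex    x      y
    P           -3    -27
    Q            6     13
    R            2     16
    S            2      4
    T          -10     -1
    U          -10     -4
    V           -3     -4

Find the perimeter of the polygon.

|PQ| = √((9)² + (40)²) = √1681 = 41
|QR| = √((-4)² + (3)²) = √25 = 5
|RS| = √((0)² + (-12)²) = √144 = 12
|ST| = √((-12)² + (-5)²) = √169 = 13
|TU| = √((0)² + (-3)²) = √9 = 3
|UV| = √((7)² + (0)²) = √49 = 7
|VP| = √((0)² + (-23)²) = √529 = 23
Perimeter = 41 + 5 + 12 + 13 + 3 + 7 + 23 = 104.

104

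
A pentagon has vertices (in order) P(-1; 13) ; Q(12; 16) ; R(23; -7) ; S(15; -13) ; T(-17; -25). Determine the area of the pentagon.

830

Σ = (-172) + (-452) + (-194) + (-596) + (-246) = -1660
Area = |Σ|/2 = 830.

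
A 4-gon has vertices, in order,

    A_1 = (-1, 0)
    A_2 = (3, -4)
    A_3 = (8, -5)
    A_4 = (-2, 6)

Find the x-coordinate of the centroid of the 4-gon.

Apply Gauss's area formula. First the cross-terms c_i = x_i·y_{i+1} − x_{i+1}·y_i:
  4, 17, 38, 6  ⇒  2A = 65, A = 32.5.
Then Σ (x_i + x_{i+1})·c_i = 405, so x̄ = 405 / (6·32.5) = 27/13.

27/13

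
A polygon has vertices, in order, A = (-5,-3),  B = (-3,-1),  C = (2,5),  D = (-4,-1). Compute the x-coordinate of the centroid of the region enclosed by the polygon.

Apply the surveyor's formula. First the cross-terms c_i = x_i·y_{i+1} − x_{i+1}·y_i:
  -4, -13, 18, 7  ⇒  2A = 8, A = 4.
Then Σ (x_i + x_{i+1})·c_i = -54, so x̄ = -54 / (6·4) = -2.25.

-2.25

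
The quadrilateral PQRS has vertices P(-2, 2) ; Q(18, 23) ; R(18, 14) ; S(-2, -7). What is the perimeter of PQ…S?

76

|PQ| = √((20)² + (21)²) = √841 = 29
|QR| = √((0)² + (-9)²) = √81 = 9
|RS| = √((-20)² + (-21)²) = √841 = 29
|SP| = √((0)² + (9)²) = √81 = 9
Perimeter = 29 + 9 + 29 + 9 = 76.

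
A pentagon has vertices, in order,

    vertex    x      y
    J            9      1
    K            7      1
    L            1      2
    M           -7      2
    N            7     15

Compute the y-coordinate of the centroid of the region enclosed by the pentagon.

991/162

Apply the shoelace formula. First the cross-terms c_i = x_i·y_{i+1} − x_{i+1}·y_i:
  2, 13, 16, -119, -128  ⇒  2A = -216, A = -108.
Then Σ (y_i + y_{i+1})·c_i = -3964, so ȳ = -3964 / (6·(-108)) = 991/162.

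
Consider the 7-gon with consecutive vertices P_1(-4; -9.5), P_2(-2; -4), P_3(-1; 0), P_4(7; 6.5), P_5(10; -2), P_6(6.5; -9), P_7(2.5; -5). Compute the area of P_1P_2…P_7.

Σ = (-3) + (-4) + (-6.5) + (-79) + (-77) + (-10) + (-43.75) = -223.25
Area = |Σ|/2 = 111.625.

111.625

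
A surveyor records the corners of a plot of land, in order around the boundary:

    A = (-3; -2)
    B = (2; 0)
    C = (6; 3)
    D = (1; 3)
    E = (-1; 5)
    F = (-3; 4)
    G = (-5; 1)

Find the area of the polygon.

Σ = (4) + (6) + (15) + (8) + (11) + (17) + (13) = 74
Area = |Σ|/2 = 37.

37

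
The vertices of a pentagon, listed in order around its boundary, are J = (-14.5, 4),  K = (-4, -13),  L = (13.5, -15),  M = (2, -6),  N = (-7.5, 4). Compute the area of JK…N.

190

Apply the shoelace formula: 2A = Σ (x_i·y_{i+1} − x_{i+1}·y_i), indices taken mod 5.
Σ = (204.5) + (235.5) + (-51) + (-37) + (28) = 380
Area = |Σ|/2 = 190.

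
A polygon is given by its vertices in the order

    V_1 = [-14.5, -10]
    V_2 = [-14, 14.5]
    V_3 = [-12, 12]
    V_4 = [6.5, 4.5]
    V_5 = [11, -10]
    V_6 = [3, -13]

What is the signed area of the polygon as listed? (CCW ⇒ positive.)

-461.125

Apply the shoelace formula: 2A = Σ (x_i·y_{i+1} − x_{i+1}·y_i), indices taken mod 6.
Cross-terms: -350.25, 6, -132, -114.5, -113, -218.5  ⇒  Σ = -922.25
Signed area = Σ/2 = -461.125 (negative ⇒ clockwise traversal).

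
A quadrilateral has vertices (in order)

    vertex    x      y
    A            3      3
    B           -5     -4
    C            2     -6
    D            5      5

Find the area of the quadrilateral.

A→B: (3)(-4) − (-5)(3) = 3
B→C: (-5)(-6) − (2)(-4) = 38
C→D: (2)(5) − (5)(-6) = 40
D→A: (5)(3) − (3)(5) = 0
Σ = 81
Area = |Σ|/2 = 40.5.

40.5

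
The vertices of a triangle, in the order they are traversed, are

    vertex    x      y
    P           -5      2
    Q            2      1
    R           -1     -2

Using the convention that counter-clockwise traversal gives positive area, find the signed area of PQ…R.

-12

P→Q: (-5)(1) − (2)(2) = -9
Q→R: (2)(-2) − (-1)(1) = -3
R→P: (-1)(2) − (-5)(-2) = -12
Σ = -24
Signed area = Σ/2 = -12 (negative ⇒ clockwise traversal).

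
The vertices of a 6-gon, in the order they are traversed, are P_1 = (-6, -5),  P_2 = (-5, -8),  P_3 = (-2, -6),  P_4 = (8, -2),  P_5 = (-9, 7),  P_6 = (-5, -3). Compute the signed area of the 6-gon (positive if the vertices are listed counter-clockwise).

98

Σ = (23) + (14) + (52) + (38) + (62) + (7) = 196
Signed area = Σ/2 = 98 (positive ⇒ counter-clockwise traversal).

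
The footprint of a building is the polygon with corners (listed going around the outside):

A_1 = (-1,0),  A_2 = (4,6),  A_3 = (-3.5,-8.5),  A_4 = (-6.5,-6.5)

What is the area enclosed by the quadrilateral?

29

Apply Gauss's area formula: 2A = Σ (x_i·y_{i+1} − x_{i+1}·y_i), indices taken mod 4.
Σ = (-6) + (-13) + (-32.5) + (-6.5) = -58
Area = |Σ|/2 = 29.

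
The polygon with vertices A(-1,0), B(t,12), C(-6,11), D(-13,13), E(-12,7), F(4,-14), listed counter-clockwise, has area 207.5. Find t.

9

Write out the shoelace sum; only the two edges meeting at B involve t:
2·Area = [((-1)·12 − t·0) + (t·11 − (-6)·12)] + 256
       = 11·t + 316 = 415
⇒ t = 9.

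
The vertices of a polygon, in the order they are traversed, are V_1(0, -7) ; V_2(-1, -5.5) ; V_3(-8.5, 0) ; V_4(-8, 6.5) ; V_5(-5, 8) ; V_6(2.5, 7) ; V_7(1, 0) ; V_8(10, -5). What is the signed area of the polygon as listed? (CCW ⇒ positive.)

Apply the surveyor's formula: 2A = Σ (x_i·y_{i+1} − x_{i+1}·y_i), indices taken mod 8.
Σ = (-7) + (-46.75) + (-55.25) + (-31.5) + (-55) + (-7) + (-5) + (-70) = -277.5
Signed area = Σ/2 = -138.75 (negative ⇒ clockwise traversal).

-138.75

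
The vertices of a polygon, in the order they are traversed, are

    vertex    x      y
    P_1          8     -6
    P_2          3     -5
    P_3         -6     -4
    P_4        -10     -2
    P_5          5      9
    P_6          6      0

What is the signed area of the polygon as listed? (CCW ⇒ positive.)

-131

Apply the shoelace formula: 2A = Σ (x_i·y_{i+1} − x_{i+1}·y_i), indices taken mod 6.
Σ = (-22) + (-42) + (-28) + (-80) + (-54) + (-36) = -262
Signed area = Σ/2 = -131 (negative ⇒ clockwise traversal).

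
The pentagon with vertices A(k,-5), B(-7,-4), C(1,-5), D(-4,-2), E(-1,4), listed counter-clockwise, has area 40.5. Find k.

-14

Write out the shoelace sum; only the two edges meeting at A involve k:
2·Area = [((-1)·(-5) − k·4) + (k·(-4) − (-7)·(-5))] + -1
       = -8·k + -31 = 81
⇒ k = -14.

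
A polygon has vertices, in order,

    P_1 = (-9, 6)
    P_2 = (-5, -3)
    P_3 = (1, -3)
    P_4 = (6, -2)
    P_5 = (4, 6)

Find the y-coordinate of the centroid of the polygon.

Apply the surveyor's formula. First the cross-terms c_i = x_i·y_{i+1} − x_{i+1}·y_i:
  57, 18, 16, 44, 78  ⇒  2A = 213, A = 106.5.
Then Σ (y_i + y_{i+1})·c_i = 1095, so ȳ = 1095 / (6·106.5) = 365/213.

365/213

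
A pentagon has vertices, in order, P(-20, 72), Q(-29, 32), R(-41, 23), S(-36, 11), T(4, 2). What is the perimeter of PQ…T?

|PQ| = √((-9)² + (-40)²) = √1681 = 41
|QR| = √((-12)² + (-9)²) = √225 = 15
|RS| = √((5)² + (-12)²) = √169 = 13
|ST| = √((40)² + (-9)²) = √1681 = 41
|TP| = √((-24)² + (70)²) = √5476 = 74
Perimeter = 41 + 15 + 13 + 41 + 74 = 184.

184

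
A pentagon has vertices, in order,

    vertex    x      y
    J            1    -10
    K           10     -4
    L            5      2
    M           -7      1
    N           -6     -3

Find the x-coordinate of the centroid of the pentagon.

Apply Gauss's area formula. First the cross-terms c_i = x_i·y_{i+1} − x_{i+1}·y_i:
  96, 40, 19, 27, 63  ⇒  2A = 245, A = 122.5.
Then Σ (x_i + x_{i+1})·c_i = 952, so x̄ = 952 / (6·122.5) = 136/105.

136/105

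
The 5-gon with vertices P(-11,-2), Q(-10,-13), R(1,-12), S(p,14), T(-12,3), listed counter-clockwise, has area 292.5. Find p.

6

The doubled signed area Σ (x_i y_{i+1} − x_{i+1} y_i) is linear in p.
With p=0 it equals 495; the coefficient of p is 15 (from the two edges through S).
So 15·p + 495 = 2·292.5 = 585 ⇒ p = 6.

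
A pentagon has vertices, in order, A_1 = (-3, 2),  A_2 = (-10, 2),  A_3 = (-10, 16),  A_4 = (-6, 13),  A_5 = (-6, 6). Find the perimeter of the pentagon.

|A_1A_2| = √((-7)² + (0)²) = √49 = 7
|A_2A_3| = √((0)² + (14)²) = √196 = 14
|A_3A_4| = √((4)² + (-3)²) = √25 = 5
|A_4A_5| = √((0)² + (-7)²) = √49 = 7
|A_5A_1| = √((3)² + (-4)²) = √25 = 5
Perimeter = 7 + 14 + 5 + 7 + 5 = 38.

38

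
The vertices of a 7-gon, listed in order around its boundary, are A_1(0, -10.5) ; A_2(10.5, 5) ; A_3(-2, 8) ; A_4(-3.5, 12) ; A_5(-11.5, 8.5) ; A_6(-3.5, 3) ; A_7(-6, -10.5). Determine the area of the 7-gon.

Apply the surveyor's formula: 2A = Σ (x_i·y_{i+1} − x_{i+1}·y_i), indices taken mod 7.
Σ = (110.25) + (94) + (4) + (108.25) + (-4.75) + (54.75) + (63) = 429.5
Area = |Σ|/2 = 214.75.

214.75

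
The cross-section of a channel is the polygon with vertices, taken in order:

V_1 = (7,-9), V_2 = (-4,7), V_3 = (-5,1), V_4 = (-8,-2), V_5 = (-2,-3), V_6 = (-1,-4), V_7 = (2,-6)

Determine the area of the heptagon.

Σ = (13) + (31) + (18) + (20) + (5) + (14) + (24) = 125
Area = |Σ|/2 = 62.5.

62.5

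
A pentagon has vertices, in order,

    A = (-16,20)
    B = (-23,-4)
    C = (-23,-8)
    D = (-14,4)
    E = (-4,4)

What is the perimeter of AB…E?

74

|AB| = √((-7)² + (-24)²) = √625 = 25
|BC| = √((0)² + (-4)²) = √16 = 4
|CD| = √((9)² + (12)²) = √225 = 15
|DE| = √((10)² + (0)²) = √100 = 10
|EA| = √((-12)² + (16)²) = √400 = 20
Perimeter = 25 + 4 + 15 + 10 + 20 = 74.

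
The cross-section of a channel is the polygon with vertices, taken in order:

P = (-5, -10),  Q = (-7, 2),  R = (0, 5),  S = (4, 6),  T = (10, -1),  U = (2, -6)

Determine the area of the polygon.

Apply the surveyor's formula: 2A = Σ (x_i·y_{i+1} − x_{i+1}·y_i), indices taken mod 6.
Cross-terms: -80, -35, -20, -64, -58, -50  ⇒  Σ = -307
Area = |Σ|/2 = 153.5.

153.5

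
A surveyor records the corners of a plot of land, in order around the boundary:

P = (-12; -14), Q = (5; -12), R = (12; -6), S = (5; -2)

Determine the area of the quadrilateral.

Apply the surveyor's formula: 2A = Σ (x_i·y_{i+1} − x_{i+1}·y_i), indices taken mod 4.
Σ = (214) + (114) + (6) + (-94) = 240
Area = |Σ|/2 = 120.

120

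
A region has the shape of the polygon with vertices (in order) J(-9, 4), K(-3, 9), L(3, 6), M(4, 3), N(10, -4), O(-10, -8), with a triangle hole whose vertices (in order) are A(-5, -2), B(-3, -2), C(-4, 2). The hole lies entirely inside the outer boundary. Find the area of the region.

Outer boundary:
Apply the surveyor's formula: 2A = Σ (x_i·y_{i+1} − x_{i+1}·y_i), indices taken mod 6.
J→K: (-9)(9) − (-3)(4) = -69
K→L: (-3)(6) − (3)(9) = -45
L→M: (3)(3) − (4)(6) = -15
M→N: (4)(-4) − (10)(3) = -46
N→O: (10)(-8) − (-10)(-4) = -120
O→J: (-10)(4) − (-9)(-8) = -112
Σ = -407
Area = |Σ|/2 = 203.5.
Hole:
A→B: (-5)(-2) − (-3)(-2) = 4
B→C: (-3)(2) − (-4)(-2) = -14
C→A: (-4)(-2) − (-5)(2) = 18
Σ = 8
Area = |Σ|/2 = 4.
Net area = 203.5 − 4 = 199.5.

199.5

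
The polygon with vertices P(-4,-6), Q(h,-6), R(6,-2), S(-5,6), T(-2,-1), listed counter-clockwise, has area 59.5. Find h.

2

The doubled signed area Σ (x_i y_{i+1} − x_{i+1} y_i) is linear in h.
With h=0 it equals 111; the coefficient of h is 4 (from the two edges through Q).
So 4·h + 111 = 2·59.5 = 119 ⇒ h = 2.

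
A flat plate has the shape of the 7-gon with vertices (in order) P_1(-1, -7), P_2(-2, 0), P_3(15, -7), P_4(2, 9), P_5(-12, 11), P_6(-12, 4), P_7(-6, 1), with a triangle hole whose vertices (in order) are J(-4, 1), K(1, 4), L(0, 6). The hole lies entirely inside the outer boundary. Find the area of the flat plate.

202.5

Outer boundary:
Apply Gauss's area formula: 2A = Σ (x_i·y_{i+1} − x_{i+1}·y_i), indices taken mod 7.
P_1→P_2: (-1)(0) − (-2)(-7) = -14
P_2→P_3: (-2)(-7) − (15)(0) = 14
P_3→P_4: (15)(9) − (2)(-7) = 149
P_4→P_5: (2)(11) − (-12)(9) = 130
P_5→P_6: (-12)(4) − (-12)(11) = 84
P_6→P_7: (-12)(1) − (-6)(4) = 12
P_7→P_1: (-6)(-7) − (-1)(1) = 43
Σ = 418
Area = |Σ|/2 = 209.
Hole:
Apply Gauss's area formula: 2A = Σ (x_i·y_{i+1} − x_{i+1}·y_i), indices taken mod 3.
Cross-terms: -17, 6, 24  ⇒  Σ = 13
Area = |Σ|/2 = 6.5.
Net area = 209 − 6.5 = 202.5.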